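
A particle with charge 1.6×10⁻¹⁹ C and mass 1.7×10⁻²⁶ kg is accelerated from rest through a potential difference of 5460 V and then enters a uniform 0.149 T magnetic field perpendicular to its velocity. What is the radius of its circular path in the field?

Acceleration: |q|V = ½mv² ⇒ v = √(2|q|V/m) = √(2·1.6×10⁻¹⁹·5460/1.7×10⁻²⁶) ≈ 3.206×10⁵ m/s.
In the field: r = mv/(|q|B) = (1.7×10⁻²⁶)(3.206×10⁵)/((1.6×10⁻¹⁹)(0.149)) ≈ 0.229 m.

r ≈ 0.229 m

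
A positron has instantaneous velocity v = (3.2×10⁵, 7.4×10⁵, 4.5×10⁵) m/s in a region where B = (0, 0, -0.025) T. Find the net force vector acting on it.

F ≈ (-2.96×10⁻¹⁵, 1.28×10⁻¹⁵, 0) N

v×B = (-1.85×10⁴, 8000, 0) N/C.
F = q v×B = (1.602×10⁻¹⁹ C)·(-1.85×10⁴, 8000, 0) = (-2.96×10⁻¹⁵, 1.28×10⁻¹⁵, 0) N.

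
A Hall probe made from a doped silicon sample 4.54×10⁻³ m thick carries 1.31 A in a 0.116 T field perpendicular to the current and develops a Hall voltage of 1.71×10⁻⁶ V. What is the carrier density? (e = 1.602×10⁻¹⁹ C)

n ≈ 1.22×10²⁶ m⁻³

From V_H = IB/(n e t), n = IB/(V_H e t).
n = (1.31)(0.116)/((1.71×10⁻⁶)(1.602×10⁻¹⁹)(4.54×10⁻³)) ≈ 1.22×10²⁶ m⁻³.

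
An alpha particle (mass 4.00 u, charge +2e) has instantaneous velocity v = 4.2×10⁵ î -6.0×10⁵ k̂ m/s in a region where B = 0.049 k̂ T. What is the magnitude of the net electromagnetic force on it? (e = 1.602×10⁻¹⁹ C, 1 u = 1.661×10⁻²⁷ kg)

v×B = (0, -2.06×10⁴, 0) N/C.
F = q v×B = (3.204×10⁻¹⁹ C)·(0, -2.06×10⁴, 0) = (0, -6.59×10⁻¹⁵, 0) N.
|F| = 6.59×10⁻¹⁵ N.

|F| ≈ 6.59×10⁻¹⁵ N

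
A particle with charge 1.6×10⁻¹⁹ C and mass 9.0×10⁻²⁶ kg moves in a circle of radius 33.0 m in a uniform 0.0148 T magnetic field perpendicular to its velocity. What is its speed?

From |q|vB = mv²/r, v = |q|Br/m.
v = (1.6×10⁻¹⁹)(0.0148)(33.0)/9.0×10⁻²⁶ ≈ 8.68×10⁵ m/s.

v ≈ 8.68×10⁵ m/s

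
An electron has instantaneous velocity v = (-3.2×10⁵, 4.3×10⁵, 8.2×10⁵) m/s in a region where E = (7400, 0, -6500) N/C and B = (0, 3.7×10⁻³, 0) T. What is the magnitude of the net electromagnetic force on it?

|F| ≈ 1.42×10⁻¹⁵ N

v×B = (-3030, 0, -1180) N/C.
E + v×B = (4370, 0, -7680) N/C.
F = q(E + v×B) = (−1.602×10⁻¹⁹ C)·(4370, 0, -7680) = (-6.99×10⁻¹⁶, 0, 1.23×10⁻¹⁵) N.
|F| = 1.42×10⁻¹⁵ N.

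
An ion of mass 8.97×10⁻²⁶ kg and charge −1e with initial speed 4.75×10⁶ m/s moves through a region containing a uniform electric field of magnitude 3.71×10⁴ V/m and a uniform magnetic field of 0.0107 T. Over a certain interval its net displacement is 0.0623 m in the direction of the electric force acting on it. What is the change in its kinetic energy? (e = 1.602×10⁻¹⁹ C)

ΔKE ≈ 3.70×10⁻¹⁶ J

The magnetic force is always ⟂ v and does no work; only the electric force changes KE.
ΔKE = F_E · d = |q|E d = (1.602×10⁻¹⁹)(3.71×10⁴)(0.0623) ≈ 3.70×10⁻¹⁶ J.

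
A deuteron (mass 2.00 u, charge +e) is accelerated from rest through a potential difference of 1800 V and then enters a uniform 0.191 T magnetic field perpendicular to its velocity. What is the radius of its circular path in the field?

Acceleration: |q|V = ½mv² ⇒ v = √(2|q|V/m) = √(2·1.602×10⁻¹⁹·1800/3.322×10⁻²⁷) ≈ 4.167×10⁵ m/s.
In the field: r = mv/(|q|B) = (3.322×10⁻²⁷)(4.167×10⁵)/((1.602×10⁻¹⁹)(0.191)) ≈ 0.0452 m.

r ≈ 0.0452 m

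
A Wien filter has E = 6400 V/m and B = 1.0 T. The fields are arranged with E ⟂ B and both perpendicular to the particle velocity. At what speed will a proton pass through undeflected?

Zero net Lorentz force requires |qE| = |q v×B|, i.e. E = vB.
v = E/B = 6400/1.0 = 6400 m/s.

v = 6400 m/s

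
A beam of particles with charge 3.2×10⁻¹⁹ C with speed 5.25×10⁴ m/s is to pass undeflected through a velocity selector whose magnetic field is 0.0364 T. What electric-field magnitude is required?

E = 1910 V/m

For straight-line motion qE = qvB, so E = vB.
E = 5.25×10⁴ × 0.0364 = 1910 V/m.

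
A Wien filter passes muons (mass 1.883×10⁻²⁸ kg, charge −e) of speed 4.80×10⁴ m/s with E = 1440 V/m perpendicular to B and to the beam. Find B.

B = 0.0300 T

Balance of forces in the selector: qE = qvB ⇒ B = E/v.
B = 1440/4.80×10⁴ = 0.0300 T.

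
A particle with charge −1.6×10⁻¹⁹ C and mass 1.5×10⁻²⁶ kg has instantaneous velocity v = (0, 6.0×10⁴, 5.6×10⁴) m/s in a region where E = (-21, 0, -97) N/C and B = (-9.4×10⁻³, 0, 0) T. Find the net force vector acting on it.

F ≈ (3.36×10⁻¹⁸, 8.42×10⁻¹⁷, -7.47×10⁻¹⁷) N

v×B = (0, -526, 564) N/C.
E + v×B = (-21.0, -526, 467) N/C.
F = q(E + v×B) = (−1.6×10⁻¹⁹ C)·(-21.0, -526, 467) = (3.36×10⁻¹⁸, 8.42×10⁻¹⁷, -7.47×10⁻¹⁷) N.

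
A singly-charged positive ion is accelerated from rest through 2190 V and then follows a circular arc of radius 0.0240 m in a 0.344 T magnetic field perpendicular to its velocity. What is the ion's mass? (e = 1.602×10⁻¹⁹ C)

m ≈ 2.49×10⁻²⁷ kg

Combine |q|V = ½mv² and r = mv/(|q|B): eliminate v to get m = qB²r²/(2V).
m = (1.602×10⁻¹⁹)(0.344)²(0.0240)²/(2·2190) ≈ 2.49×10⁻²⁷ kg.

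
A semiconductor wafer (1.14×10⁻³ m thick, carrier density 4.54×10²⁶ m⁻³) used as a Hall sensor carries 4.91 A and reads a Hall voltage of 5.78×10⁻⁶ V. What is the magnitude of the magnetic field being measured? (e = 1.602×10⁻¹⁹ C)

From V_H = IB/(n e t), B = V_H n e t / I.
B = (5.78×10⁻⁶)(4.54×10²⁶)(1.602×10⁻¹⁹)(1.14×10⁻³)/4.91 ≈ 0.0976 T.

B ≈ 0.0976 T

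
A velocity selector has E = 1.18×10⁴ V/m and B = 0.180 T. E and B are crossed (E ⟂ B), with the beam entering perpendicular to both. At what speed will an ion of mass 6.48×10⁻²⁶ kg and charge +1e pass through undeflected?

Straight-line motion ⇒ electric and magnetic forces cancel, so E = vB.
v = E/B = 1.18×10⁴/0.180 = 6.56×10⁴ m/s.

v = 6.56×10⁴ m/s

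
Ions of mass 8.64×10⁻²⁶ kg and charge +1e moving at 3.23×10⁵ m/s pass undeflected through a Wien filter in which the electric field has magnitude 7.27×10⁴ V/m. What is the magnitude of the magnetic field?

Balance of forces in the selector: qE = qvB ⇒ B = E/v.
B = 7.27×10⁴/3.23×10⁵ = 0.225 T.

B = 0.225 T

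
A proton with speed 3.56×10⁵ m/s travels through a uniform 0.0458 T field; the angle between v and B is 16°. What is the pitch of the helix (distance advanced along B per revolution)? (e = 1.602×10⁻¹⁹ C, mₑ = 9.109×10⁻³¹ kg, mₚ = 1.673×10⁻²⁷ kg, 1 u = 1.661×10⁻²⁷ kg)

p ≈ 0.490 m

v∥ = v cosθ = 3.56×10⁵·cos16° ≈ 3.422×10⁵ m/s.
T = 2πm/(|q|B) = 2π(1.673×10⁻²⁷)/((1.602×10⁻¹⁹)(0.0458)) ≈ 1.433×10⁻⁶ s.
pitch = v∥ T = (3.422×10⁵)(1.433×10⁻⁶) ≈ 0.490 m.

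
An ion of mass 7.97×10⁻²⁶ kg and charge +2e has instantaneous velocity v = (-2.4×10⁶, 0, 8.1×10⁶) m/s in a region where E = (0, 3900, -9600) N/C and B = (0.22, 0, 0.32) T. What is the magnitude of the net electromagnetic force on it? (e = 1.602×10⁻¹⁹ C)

v×B = (0, 2.55×10⁶, 0) N/C.
E + v×B = (0, 2.55×10⁶, -9600) N/C.
F = q(E + v×B) = (3.204×10⁻¹⁹ C)·(0, 2.55×10⁶, -9600) = (0, 8.18×10⁻¹³, -3.08×10⁻¹⁵) N.
|F| = 8.18×10⁻¹³ N.

|F| ≈ 8.18×10⁻¹³ N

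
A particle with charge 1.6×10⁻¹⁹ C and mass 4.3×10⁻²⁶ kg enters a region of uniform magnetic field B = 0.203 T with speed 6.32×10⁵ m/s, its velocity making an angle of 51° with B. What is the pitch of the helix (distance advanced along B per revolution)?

p ≈ 3.31 m

v∥ = v cosθ = 6.32×10⁵·cos51° ≈ 3.977×10⁵ m/s.
T = 2πm/(|q|B) = 2π(4.3×10⁻²⁶)/((1.6×10⁻¹⁹)(0.203)) ≈ 8.318×10⁻⁶ s.
pitch = v∥ T = (3.977×10⁵)(8.318×10⁻⁶) ≈ 3.31 m.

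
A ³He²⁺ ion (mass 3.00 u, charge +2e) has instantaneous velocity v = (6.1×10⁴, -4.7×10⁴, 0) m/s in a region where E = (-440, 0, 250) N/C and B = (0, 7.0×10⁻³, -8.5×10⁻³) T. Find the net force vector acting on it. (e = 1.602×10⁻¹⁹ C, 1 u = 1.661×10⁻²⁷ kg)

F ≈ (-1.30×10⁻¹⁷, 1.66×10⁻¹⁶, 2.17×10⁻¹⁶) N

v×B = (400, 518, 427) N/C.
E + v×B = (-40.5, 518, 677) N/C.
F = q(E + v×B) = (3.204×10⁻¹⁹ C)·(-40.5, 518, 677) = (-1.30×10⁻¹⁷, 1.66×10⁻¹⁶, 2.17×10⁻¹⁶) N.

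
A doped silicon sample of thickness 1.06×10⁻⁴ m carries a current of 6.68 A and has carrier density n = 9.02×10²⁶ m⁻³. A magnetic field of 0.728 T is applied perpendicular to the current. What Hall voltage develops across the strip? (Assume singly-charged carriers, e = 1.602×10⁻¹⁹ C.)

V_H ≈ 3.17×10⁻⁴ V

V_H = IB/(n e t).
V_H = (6.68)(0.728)/((9.02×10²⁶)(1.602×10⁻¹⁹)(1.06×10⁻⁴)) ≈ 3.17×10⁻⁴ V.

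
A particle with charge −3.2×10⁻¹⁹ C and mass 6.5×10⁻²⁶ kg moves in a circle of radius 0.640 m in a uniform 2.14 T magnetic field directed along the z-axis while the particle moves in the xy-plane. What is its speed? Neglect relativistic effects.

v ≈ 6.74×10⁶ m/s

From |q|vB = mv²/r, v = |q|Br/m.
v = (3.2×10⁻¹⁹)(2.14)(0.640)/6.5×10⁻²⁶ ≈ 6.74×10⁶ m/s.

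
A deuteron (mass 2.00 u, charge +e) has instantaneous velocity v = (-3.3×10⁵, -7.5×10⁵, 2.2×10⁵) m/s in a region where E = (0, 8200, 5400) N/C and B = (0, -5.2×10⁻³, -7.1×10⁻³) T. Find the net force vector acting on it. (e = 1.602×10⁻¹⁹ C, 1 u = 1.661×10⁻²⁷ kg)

v×B = (6470, -2340, 1720) N/C.
E + v×B = (6470, 5860, 7120) N/C.
F = q(E + v×B) = (1.602×10⁻¹⁹ C)·(6470, 5860, 7120) = (1.04×10⁻¹⁵, 9.38×10⁻¹⁶, 1.14×10⁻¹⁵) N.

F ≈ (1.04×10⁻¹⁵, 9.38×10⁻¹⁶, 1.14×10⁻¹⁵) N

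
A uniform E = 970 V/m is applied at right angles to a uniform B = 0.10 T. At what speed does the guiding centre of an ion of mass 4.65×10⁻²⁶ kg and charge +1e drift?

In crossed fields the guiding centre drifts at v_d = |E×B|/B² = E/B, independent of charge and mass.
v_d = 970/0.10 = 9700 m/s.

v_d ≈ 9700 m/s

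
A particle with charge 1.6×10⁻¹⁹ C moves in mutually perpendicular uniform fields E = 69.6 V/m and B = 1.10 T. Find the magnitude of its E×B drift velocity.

v_d ≈ 63.3 m/s

The steady drift has the magnetic force balancing the electric force, so v_d = E/B.
v_d = 69.6/1.10 = 63.3 m/s.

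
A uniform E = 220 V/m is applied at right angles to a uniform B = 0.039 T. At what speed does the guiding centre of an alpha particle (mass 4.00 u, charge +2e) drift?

v_d ≈ 5600 m/s

The steady drift has the magnetic force balancing the electric force, so v_d = E/B.
v_d = 220/0.039 = 5600 m/s.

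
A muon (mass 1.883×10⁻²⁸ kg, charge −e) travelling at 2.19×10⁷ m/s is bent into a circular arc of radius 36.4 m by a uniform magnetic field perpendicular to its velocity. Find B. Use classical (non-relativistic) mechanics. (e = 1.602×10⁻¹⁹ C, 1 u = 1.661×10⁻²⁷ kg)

From |q|vB = mv²/r, B = mv/(|q|r).
B = (1.883×10⁻²⁸)(2.19×10⁷)/((1.602×10⁻¹⁹)(36.4)) ≈ 7.07×10⁻⁴ T.

B ≈ 7.07×10⁻⁴ T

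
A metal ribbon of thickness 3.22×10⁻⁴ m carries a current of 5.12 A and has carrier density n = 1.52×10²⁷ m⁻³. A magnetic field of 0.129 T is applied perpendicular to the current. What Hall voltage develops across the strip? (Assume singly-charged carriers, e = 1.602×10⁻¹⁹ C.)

V_H ≈ 8.42×10⁻⁶ V

V_H = IB/(n e t).
V_H = (5.12)(0.129)/((1.52×10²⁷)(1.602×10⁻¹⁹)(3.22×10⁻⁴)) ≈ 8.42×10⁻⁶ V.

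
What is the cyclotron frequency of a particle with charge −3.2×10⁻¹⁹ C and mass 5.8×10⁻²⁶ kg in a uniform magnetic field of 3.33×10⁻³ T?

f ≈ 2920 Hz

f = |q|B/(2πm).
f = (3.2×10⁻¹⁹)(3.33×10⁻³)/(2π·5.8×10⁻²⁶) ≈ 2920 Hz.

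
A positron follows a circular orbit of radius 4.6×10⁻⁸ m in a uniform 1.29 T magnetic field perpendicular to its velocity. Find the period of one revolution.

The cyclotron period depends only on m, q, B: T = 2πm/(|q|B).
T = 2π(9.109×10⁻³¹)/((1.602×10⁻¹⁹)(1.29)) ≈ 2.77×10⁻¹¹ s.

T ≈ 2.77×10⁻¹¹ s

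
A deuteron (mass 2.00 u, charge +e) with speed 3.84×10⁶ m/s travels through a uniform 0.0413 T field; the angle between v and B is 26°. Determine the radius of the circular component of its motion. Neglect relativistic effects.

v⊥ = v sinθ = 3.84×10⁶·sin26° ≈ 1.683×10⁶ m/s.
r = m v⊥/(|q|B) = (3.322×10⁻²⁷)(1.683×10⁶)/((1.602×10⁻¹⁹)(0.0413)) ≈ 0.845 m.

r ≈ 0.845 m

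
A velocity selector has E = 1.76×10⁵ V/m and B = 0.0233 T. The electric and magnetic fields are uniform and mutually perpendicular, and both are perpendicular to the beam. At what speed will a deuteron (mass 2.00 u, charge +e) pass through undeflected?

v = 7.55×10⁶ m/s

Straight-line motion ⇒ electric and magnetic forces cancel, so E = vB.
v = E/B = 1.76×10⁵/0.0233 = 7.55×10⁶ m/s.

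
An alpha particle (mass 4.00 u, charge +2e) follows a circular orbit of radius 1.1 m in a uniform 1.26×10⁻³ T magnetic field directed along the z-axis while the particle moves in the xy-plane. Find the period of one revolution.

The cyclotron period depends only on m, q, B: T = 2πm/(|q|B).
T = 2π(6.644×10⁻²⁷)/((3.204×10⁻¹⁹)(1.26×10⁻³)) ≈ 1.03×10⁻⁴ s.

T ≈ 1.03×10⁻⁴ s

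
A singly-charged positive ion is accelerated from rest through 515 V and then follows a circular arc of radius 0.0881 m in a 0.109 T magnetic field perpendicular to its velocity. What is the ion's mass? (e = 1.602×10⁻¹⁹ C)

m ≈ 1.43×10⁻²⁶ kg

Combine |q|V = ½mv² and r = mv/(|q|B): eliminate v to get m = qB²r²/(2V).
m = (1.602×10⁻¹⁹)(0.109)²(0.0881)²/(2·515) ≈ 1.43×10⁻²⁶ kg.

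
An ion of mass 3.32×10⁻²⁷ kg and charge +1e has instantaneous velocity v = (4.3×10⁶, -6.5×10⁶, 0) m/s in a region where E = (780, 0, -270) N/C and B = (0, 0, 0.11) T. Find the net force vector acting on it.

v×B = (-7.15×10⁵, -4.73×10⁵, 0) N/C.
E + v×B = (-7.14×10⁵, -4.73×10⁵, -270) N/C.
F = q(E + v×B) = (1.602×10⁻¹⁹ C)·(-7.14×10⁵, -4.73×10⁵, -270) = (-1.14×10⁻¹³, -7.58×10⁻¹⁴, -4.33×10⁻¹⁷) N.

F ≈ (-1.14×10⁻¹³, -7.58×10⁻¹⁴, -4.33×10⁻¹⁷) N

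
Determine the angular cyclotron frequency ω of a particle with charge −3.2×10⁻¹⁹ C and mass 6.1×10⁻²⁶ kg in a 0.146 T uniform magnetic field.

ω ≈ 7.66×10⁵ rad/s

ω = |q|B/m.
ω = (3.2×10⁻¹⁹)(0.146)/6.1×10⁻²⁶ ≈ 7.66×10⁵ rad/s.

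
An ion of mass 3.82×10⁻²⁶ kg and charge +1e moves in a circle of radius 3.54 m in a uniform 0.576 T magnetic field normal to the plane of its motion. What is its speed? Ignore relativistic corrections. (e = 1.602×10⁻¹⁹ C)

v ≈ 8.55×10⁶ m/s

From |q|vB = mv²/r, v = |q|Br/m.
v = (1.602×10⁻¹⁹)(0.576)(3.54)/3.82×10⁻²⁶ ≈ 8.55×10⁶ m/s.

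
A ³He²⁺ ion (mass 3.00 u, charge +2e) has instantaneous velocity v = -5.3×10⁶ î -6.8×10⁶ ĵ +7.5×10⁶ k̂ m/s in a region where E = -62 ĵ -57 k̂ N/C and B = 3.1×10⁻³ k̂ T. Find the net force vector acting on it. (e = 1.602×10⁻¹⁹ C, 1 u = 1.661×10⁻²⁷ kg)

v×B = (-2.11×10⁴, 1.64×10⁴, 0) N/C.
E + v×B = (-2.11×10⁴, 1.64×10⁴, -57.0) N/C.
F = q(E + v×B) = (3.204×10⁻¹⁹ C)·(-2.11×10⁴, 1.64×10⁴, -57.0) = (-6.75×10⁻¹⁵, 5.24×10⁻¹⁵, -1.83×10⁻¹⁷) N.

F ≈ (-6.75×10⁻¹⁵, 5.24×10⁻¹⁵, -1.83×10⁻¹⁷) N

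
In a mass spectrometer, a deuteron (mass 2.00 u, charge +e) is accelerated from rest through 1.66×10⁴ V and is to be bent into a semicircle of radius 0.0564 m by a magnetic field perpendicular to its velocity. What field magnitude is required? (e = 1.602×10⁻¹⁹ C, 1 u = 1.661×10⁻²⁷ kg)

B ≈ 0.465 T

v = √(2|q|V/m) = √(2·1.602×10⁻¹⁹·1.66×10⁴/3.322×10⁻²⁷) ≈ 1.265×10⁶ m/s.
B = mv/(|q|r) = (3.322×10⁻²⁷)(1.265×10⁶)/((1.602×10⁻¹⁹)(0.0564)) ≈ 0.465 T.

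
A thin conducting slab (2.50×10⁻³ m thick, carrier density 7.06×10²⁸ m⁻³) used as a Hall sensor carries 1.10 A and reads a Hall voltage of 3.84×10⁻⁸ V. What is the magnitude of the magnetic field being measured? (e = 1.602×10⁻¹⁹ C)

From V_H = IB/(n e t), B = V_H n e t / I.
B = (3.84×10⁻⁸)(7.06×10²⁸)(1.602×10⁻¹⁹)(2.50×10⁻³)/1.10 ≈ 0.987 T.

B ≈ 0.987 T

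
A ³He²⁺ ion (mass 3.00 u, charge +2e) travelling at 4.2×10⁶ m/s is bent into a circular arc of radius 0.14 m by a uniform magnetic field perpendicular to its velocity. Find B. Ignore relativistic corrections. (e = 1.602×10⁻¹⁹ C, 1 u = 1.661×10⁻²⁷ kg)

B ≈ 0.47 T

From |q|vB = mv²/r, B = mv/(|q|r).
B = (4.983×10⁻²⁷)(4.2×10⁶)/((3.204×10⁻¹⁹)(0.14)) ≈ 0.47 T.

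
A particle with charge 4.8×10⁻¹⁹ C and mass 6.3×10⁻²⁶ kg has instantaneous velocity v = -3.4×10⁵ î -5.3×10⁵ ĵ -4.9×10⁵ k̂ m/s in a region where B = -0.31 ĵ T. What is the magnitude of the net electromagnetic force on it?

|F| ≈ 8.87×10⁻¹⁴ N

v×B = (-1.52×10⁵, 0, 1.05×10⁵) N/C.
F = q v×B = (4.8×10⁻¹⁹ C)·(-1.52×10⁵, 0, 1.05×10⁵) = (-7.29×10⁻¹⁴, 0, 5.06×10⁻¹⁴) N.
|F| = 8.87×10⁻¹⁴ N.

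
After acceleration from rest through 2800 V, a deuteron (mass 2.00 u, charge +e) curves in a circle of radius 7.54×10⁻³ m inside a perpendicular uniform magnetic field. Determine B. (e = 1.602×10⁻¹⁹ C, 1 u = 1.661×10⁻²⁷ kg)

B ≈ 1.43 T

v = √(2|q|V/m) = √(2·1.602×10⁻¹⁹·2800/3.322×10⁻²⁷) ≈ 5.197×10⁵ m/s.
B = mv/(|q|r) = (3.322×10⁻²⁷)(5.197×10⁵)/((1.602×10⁻¹⁹)(7.54×10⁻³)) ≈ 1.43 T.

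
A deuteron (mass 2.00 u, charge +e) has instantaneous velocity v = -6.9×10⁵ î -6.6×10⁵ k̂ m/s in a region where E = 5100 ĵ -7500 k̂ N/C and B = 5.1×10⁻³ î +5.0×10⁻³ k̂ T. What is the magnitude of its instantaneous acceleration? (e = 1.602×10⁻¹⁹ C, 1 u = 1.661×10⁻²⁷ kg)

|a| ≈ 4.40×10¹¹ m/s²

v×B = (0, 84.0, 0) N/C.
E + v×B = (0, 5180, -7500) N/C.
F = q(E + v×B) = (1.602×10⁻¹⁹ C)·(0, 5180, -7500) = (0, 8.30×10⁻¹⁶, -1.20×10⁻¹⁵) N.
|a| = |F|/m = 1.461×10⁻¹⁵/3.322×10⁻²⁷ ≈ 4.40×10¹¹ m/s².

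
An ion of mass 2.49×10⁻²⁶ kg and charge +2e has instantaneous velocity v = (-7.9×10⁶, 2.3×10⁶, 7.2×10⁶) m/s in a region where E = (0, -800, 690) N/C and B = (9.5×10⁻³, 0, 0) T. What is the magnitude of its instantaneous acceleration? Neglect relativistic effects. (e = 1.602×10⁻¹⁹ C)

|a| ≈ 9.11×10¹¹ m/s²

v×B = (0, 6.84×10⁴, -2.18×10⁴) N/C.
E + v×B = (0, 6.76×10⁴, -2.12×10⁴) N/C.
F = q(E + v×B) = (3.204×10⁻¹⁹ C)·(0, 6.76×10⁴, -2.12×10⁴) = (0, 2.17×10⁻¹⁴, -6.78×10⁻¹⁵) N.
|a| = |F|/m = 2.270×10⁻¹⁴/2.49×10⁻²⁶ ≈ 9.11×10¹¹ m/s².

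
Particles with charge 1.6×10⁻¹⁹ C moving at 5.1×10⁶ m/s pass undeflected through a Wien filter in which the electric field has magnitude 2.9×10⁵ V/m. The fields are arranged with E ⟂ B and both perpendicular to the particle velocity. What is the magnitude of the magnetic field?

B = 0.057 T

Balance of forces in the selector: qE = qvB ⇒ B = E/v.
B = 2.9×10⁵/5.1×10⁶ = 0.057 T.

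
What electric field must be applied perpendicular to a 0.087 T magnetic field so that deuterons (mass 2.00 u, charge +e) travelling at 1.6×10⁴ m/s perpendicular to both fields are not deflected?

E = 1400 V/m

For straight-line motion qE = qvB, so E = vB.
E = 1.6×10⁴ × 0.087 = 1400 V/m.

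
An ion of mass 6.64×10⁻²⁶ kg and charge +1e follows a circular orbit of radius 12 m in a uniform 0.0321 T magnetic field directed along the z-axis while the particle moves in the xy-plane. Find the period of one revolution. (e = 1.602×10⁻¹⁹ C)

The cyclotron period depends only on m, q, B: T = 2πm/(|q|B).
T = 2π(6.64×10⁻²⁶)/((1.602×10⁻¹⁹)(0.0321)) ≈ 8.11×10⁻⁵ s.

T ≈ 8.11×10⁻⁵ s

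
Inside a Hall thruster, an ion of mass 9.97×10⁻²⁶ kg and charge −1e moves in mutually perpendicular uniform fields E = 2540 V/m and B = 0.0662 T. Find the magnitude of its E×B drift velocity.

v_d ≈ 3.84×10⁴ m/s

The steady drift has the magnetic force balancing the electric force, so v_d = E/B.
v_d = 2540/0.0662 = 3.84×10⁴ m/s.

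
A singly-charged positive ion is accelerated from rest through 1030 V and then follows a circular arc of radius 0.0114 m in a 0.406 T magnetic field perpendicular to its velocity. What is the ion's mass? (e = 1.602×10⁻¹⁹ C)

Combine |q|V = ½mv² and r = mv/(|q|B): eliminate v to get m = qB²r²/(2V).
m = (1.602×10⁻¹⁹)(0.406)²(0.0114)²/(2·1030) ≈ 1.67×10⁻²⁷ kg.

m ≈ 1.67×10⁻²⁷ kg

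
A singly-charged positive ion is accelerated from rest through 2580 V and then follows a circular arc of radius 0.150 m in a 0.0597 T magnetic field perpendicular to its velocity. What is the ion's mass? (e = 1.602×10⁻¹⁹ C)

Combine |q|V = ½mv² and r = mv/(|q|B): eliminate v to get m = qB²r²/(2V).
m = (1.602×10⁻¹⁹)(0.0597)²(0.150)²/(2·2580) ≈ 2.49×10⁻²⁷ kg.

m ≈ 2.49×10⁻²⁷ kg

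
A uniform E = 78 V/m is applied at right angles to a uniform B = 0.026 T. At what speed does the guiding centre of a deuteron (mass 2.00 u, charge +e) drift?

v_d ≈ 3000 m/s

The steady drift has the magnetic force balancing the electric force, so v_d = E/B.
v_d = 78/0.026 = 3000 m/s.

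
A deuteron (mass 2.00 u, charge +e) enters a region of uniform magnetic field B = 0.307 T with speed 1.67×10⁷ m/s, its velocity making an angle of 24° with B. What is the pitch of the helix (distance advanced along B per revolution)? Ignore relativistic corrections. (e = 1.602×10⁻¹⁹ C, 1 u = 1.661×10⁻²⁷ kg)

p ≈ 6.47 m

v∥ = v cosθ = 1.67×10⁷·cos24° ≈ 1.526×10⁷ m/s.
T = 2πm/(|q|B) = 2π(3.322×10⁻²⁷)/((1.602×10⁻¹⁹)(0.307)) ≈ 4.244×10⁻⁷ s.
pitch = v∥ T = (1.526×10⁷)(4.244×10⁻⁷) ≈ 6.47 m.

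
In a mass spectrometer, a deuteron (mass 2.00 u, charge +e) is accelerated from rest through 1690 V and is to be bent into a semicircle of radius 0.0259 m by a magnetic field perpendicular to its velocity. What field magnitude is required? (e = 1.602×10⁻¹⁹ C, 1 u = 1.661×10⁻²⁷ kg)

v = √(2|q|V/m) = √(2·1.602×10⁻¹⁹·1690/3.322×10⁻²⁷) ≈ 4.037×10⁵ m/s.
B = mv/(|q|r) = (3.322×10⁻²⁷)(4.037×10⁵)/((1.602×10⁻¹⁹)(0.0259)) ≈ 0.323 T.

B ≈ 0.323 T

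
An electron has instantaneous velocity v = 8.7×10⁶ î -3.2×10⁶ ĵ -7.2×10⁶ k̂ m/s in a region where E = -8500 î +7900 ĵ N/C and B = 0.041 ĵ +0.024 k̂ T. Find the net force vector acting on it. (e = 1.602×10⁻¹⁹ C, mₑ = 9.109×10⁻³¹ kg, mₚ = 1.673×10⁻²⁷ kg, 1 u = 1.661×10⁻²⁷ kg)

F ≈ (-3.36×10⁻¹⁴, 3.22×10⁻¹⁴, -5.71×10⁻¹⁴) N

v×B = (2.18×10⁵, -2.09×10⁵, 3.57×10⁵) N/C.
E + v×B = (2.10×10⁵, -2.01×10⁵, 3.57×10⁵) N/C.
F = q(E + v×B) = (−1.602×10⁻¹⁹ C)·(2.10×10⁵, -2.01×10⁵, 3.57×10⁵) = (-3.36×10⁻¹⁴, 3.22×10⁻¹⁴, -5.71×10⁻¹⁴) N.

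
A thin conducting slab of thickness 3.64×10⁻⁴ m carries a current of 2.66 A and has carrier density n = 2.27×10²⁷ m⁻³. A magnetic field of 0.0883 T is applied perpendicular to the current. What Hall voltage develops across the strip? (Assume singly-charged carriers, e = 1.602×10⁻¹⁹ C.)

V_H = IB/(n e t).
V_H = (2.66)(0.0883)/((2.27×10²⁷)(1.602×10⁻¹⁹)(3.64×10⁻⁴)) ≈ 1.77×10⁻⁶ V.

V_H ≈ 1.77×10⁻⁶ V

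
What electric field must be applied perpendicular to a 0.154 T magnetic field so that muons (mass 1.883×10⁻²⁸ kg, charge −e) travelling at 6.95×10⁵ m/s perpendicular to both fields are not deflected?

E = 1.07×10⁵ V/m

For straight-line motion qE = qvB, so E = vB.
E = 6.95×10⁵ × 0.154 = 1.07×10⁵ V/m.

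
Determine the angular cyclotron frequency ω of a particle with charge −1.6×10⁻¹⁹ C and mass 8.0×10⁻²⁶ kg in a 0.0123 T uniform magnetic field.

ω = |q|B/m.
ω = (1.6×10⁻¹⁹)(0.0123)/8.0×10⁻²⁶ ≈ 2.46×10⁴ rad/s.

ω ≈ 2.46×10⁴ rad/s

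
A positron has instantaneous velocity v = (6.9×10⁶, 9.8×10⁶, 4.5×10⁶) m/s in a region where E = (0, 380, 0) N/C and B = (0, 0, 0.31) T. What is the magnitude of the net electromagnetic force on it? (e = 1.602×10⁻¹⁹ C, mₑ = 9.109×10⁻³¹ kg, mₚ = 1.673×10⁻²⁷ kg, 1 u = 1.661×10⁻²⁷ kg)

v×B = (3.04×10⁶, -2.14×10⁶, 0) N/C.
E + v×B = (3.04×10⁶, -2.14×10⁶, 0) N/C.
F = q(E + v×B) = (1.602×10⁻¹⁹ C)·(3.04×10⁶, -2.14×10⁶, 0) = (4.87×10⁻¹³, -3.43×10⁻¹³, 0) N.
|F| = 5.95×10⁻¹³ N.

|F| ≈ 5.95×10⁻¹³ N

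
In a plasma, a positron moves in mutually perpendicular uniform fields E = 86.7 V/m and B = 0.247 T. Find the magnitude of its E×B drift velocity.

v_d ≈ 351 m/s

The steady drift has the magnetic force balancing the electric force, so v_d = E/B.
v_d = 86.7/0.247 = 351 m/s.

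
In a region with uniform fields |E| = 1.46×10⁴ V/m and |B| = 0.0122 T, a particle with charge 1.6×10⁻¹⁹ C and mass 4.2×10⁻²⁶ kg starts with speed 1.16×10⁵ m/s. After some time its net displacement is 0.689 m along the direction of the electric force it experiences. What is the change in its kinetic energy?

ΔKE ≈ 1.61×10⁻¹⁵ J

The magnetic force is always ⟂ v and does no work; only the electric force changes KE.
ΔKE = F_E · d = |q|E d = (1.6×10⁻¹⁹)(1.46×10⁴)(0.689) ≈ 1.61×10⁻¹⁵ J.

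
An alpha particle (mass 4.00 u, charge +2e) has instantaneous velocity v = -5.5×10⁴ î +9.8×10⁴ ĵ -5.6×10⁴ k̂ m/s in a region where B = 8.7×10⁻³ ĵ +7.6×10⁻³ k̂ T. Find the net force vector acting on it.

v×B = (1230, 418, -478) N/C.
F = q v×B = (3.204×10⁻¹⁹ C)·(1230, 418, -478) = (3.95×10⁻¹⁶, 1.34×10⁻¹⁶, -1.53×10⁻¹⁶) N.

F ≈ (3.95×10⁻¹⁶, 1.34×10⁻¹⁶, -1.53×10⁻¹⁶) N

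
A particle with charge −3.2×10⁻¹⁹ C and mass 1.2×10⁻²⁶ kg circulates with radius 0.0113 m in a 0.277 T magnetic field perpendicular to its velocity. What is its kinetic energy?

v = |q|Br/m, then KE = ½mv² = (qBr)²/(2m).
v = (3.2×10⁻¹⁹)(0.277)(0.0113)/1.2×10⁻²⁶ ≈ 8.347×10⁴ m/s.
KE = ½(1.2×10⁻²⁶)(8.347×10⁴)² ≈ 4.18×10⁻¹⁷ J.

KE ≈ 4.18×10⁻¹⁷ J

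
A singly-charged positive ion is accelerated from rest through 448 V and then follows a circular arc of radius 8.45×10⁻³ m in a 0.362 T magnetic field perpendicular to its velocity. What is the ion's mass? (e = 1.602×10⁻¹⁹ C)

Combine |q|V = ½mv² and r = mv/(|q|B): eliminate v to get m = qB²r²/(2V).
m = (1.602×10⁻¹⁹)(0.362)²(8.45×10⁻³)²/(2·448) ≈ 1.67×10⁻²⁷ kg.

m ≈ 1.67×10⁻²⁷ kg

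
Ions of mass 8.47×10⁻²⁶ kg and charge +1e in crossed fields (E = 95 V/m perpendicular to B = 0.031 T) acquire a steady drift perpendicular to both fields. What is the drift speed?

The E×B drift speed is v_d = E/B.
v_d = 95/0.031 = 3100 m/s.

v_d ≈ 3100 m/s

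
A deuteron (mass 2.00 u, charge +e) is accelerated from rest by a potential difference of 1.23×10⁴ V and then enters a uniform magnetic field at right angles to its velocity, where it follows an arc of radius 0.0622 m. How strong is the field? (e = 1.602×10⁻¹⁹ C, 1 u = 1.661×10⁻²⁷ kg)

B ≈ 0.363 T

v = √(2|q|V/m) = √(2·1.602×10⁻¹⁹·1.23×10⁴/3.322×10⁻²⁷) ≈ 1.089×10⁶ m/s.
B = mv/(|q|r) = (3.322×10⁻²⁷)(1.089×10⁶)/((1.602×10⁻¹⁹)(0.0622)) ≈ 0.363 T.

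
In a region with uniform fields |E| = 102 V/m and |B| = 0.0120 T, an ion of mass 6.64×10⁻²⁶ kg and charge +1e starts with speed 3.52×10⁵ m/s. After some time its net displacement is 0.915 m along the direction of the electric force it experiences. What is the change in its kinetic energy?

ΔKE ≈ 1.50×10⁻¹⁷ J

The magnetic force is always ⟂ v and does no work; only the electric force changes KE.
ΔKE = F_E · d = |q|E d = (1.602×10⁻¹⁹)(102)(0.915) ≈ 1.50×10⁻¹⁷ J.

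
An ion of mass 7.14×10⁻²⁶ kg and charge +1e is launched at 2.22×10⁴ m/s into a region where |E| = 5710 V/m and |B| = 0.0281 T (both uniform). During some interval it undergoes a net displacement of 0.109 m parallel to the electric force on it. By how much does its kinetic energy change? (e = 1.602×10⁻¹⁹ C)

ΔKE ≈ 9.97×10⁻¹⁷ J

The magnetic force is always ⟂ v and does no work; only the electric force changes KE.
ΔKE = F_E · d = |q|E d = (1.602×10⁻¹⁹)(5710)(0.109) ≈ 9.97×10⁻¹⁷ J.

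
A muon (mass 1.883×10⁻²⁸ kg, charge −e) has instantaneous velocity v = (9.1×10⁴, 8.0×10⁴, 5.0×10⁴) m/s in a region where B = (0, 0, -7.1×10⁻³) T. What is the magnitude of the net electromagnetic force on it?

v×B = (-568, 646, 0) N/C.
F = q v×B = (−1.602×10⁻¹⁹ C)·(-568, 646, 0) = (9.10×10⁻¹⁷, -1.04×10⁻¹⁶, 0) N.
|F| = 1.38×10⁻¹⁶ N.

|F| ≈ 1.38×10⁻¹⁶ N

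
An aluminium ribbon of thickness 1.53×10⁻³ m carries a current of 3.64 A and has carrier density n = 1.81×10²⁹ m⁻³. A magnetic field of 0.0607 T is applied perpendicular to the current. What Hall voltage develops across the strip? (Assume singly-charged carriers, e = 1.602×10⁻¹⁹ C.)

V_H = IB/(n e t).
V_H = (3.64)(0.0607)/((1.81×10²⁹)(1.602×10⁻¹⁹)(1.53×10⁻³)) ≈ 4.98×10⁻⁹ V.

V_H ≈ 4.98×10⁻⁹ V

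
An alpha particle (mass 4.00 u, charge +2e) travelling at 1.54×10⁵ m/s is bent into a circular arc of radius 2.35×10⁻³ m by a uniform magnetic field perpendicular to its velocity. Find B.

B ≈ 1.36 T

From |q|vB = mv²/r, B = mv/(|q|r).
B = (6.644×10⁻²⁷)(1.54×10⁵)/((3.204×10⁻¹⁹)(2.35×10⁻³)) ≈ 1.36 T.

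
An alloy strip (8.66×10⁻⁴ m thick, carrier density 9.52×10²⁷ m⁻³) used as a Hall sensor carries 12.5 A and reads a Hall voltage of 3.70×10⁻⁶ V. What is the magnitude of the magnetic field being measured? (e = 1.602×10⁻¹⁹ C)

B ≈ 0.391 T

From V_H = IB/(n e t), B = V_H n e t / I.
B = (3.70×10⁻⁶)(9.52×10²⁷)(1.602×10⁻¹⁹)(8.66×10⁻⁴)/12.5 ≈ 0.391 T.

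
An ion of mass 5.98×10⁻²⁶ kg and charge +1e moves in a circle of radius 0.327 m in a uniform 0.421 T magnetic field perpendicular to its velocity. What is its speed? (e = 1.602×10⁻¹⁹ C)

From |q|vB = mv²/r, v = |q|Br/m.
v = (1.602×10⁻¹⁹)(0.421)(0.327)/5.98×10⁻²⁶ ≈ 3.69×10⁵ m/s.

v ≈ 3.69×10⁵ m/s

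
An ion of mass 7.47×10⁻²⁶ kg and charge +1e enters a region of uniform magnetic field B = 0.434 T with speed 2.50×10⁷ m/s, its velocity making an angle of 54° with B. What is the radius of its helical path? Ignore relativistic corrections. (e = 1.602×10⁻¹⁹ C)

v⊥ = v sinθ = 2.50×10⁷·sin54° ≈ 2.023×10⁷ m/s.
r = m v⊥/(|q|B) = (7.47×10⁻²⁶)(2.023×10⁷)/((1.602×10⁻¹⁹)(0.434)) ≈ 21.7 m.

r ≈ 21.7 m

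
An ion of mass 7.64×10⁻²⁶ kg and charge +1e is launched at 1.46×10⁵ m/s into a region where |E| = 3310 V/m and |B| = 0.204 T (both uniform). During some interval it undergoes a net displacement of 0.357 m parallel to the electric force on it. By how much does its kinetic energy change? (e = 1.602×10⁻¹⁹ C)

The magnetic force is always ⟂ v and does no work; only the electric force changes KE.
ΔKE = F_E · d = |q|E d = (1.602×10⁻¹⁹)(3310)(0.357) ≈ 1.89×10⁻¹⁶ J.

ΔKE ≈ 1.89×10⁻¹⁶ J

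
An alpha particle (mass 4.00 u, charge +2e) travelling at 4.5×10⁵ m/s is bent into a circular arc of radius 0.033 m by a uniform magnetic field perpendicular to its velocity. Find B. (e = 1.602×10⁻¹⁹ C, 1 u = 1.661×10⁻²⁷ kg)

From |q|vB = mv²/r, B = mv/(|q|r).
B = (6.644×10⁻²⁷)(4.5×10⁵)/((3.204×10⁻¹⁹)(0.033)) ≈ 0.28 T.

B ≈ 0.28 T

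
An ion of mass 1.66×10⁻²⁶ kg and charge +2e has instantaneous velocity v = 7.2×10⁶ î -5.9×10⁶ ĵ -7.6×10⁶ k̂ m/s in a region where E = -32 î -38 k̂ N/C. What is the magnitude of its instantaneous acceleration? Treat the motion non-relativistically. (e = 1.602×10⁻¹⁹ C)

Only an electric field acts, so F = qE = (3.204×10⁻¹⁹ C)·(-32.0, 0, -38.0) = (-1.03×10⁻¹⁷, 0, -1.22×10⁻¹⁷) N.
|a| = |F|/m = 1.592×10⁻¹⁷/1.66×10⁻²⁶ ≈ 9.59×10⁸ m/s².

|a| ≈ 9.59×10⁸ m/s²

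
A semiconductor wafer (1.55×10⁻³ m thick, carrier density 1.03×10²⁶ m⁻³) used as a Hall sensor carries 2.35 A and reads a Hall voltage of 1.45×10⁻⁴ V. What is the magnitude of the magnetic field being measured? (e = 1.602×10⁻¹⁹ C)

From V_H = IB/(n e t), B = V_H n e t / I.
B = (1.45×10⁻⁴)(1.03×10²⁶)(1.602×10⁻¹⁹)(1.55×10⁻³)/2.35 ≈ 1.58 T.

B ≈ 1.58 T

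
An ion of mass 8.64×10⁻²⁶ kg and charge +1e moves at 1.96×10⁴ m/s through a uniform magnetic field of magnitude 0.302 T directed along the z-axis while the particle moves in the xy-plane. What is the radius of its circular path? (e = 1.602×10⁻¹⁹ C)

r ≈ 0.0350 m

The magnetic force provides the centripetal force: |q|vB = mv²/r.
r = mv/(|q|B) = (8.64×10⁻²⁶)(1.96×10⁴)/((1.602×10⁻¹⁹)(0.302)) ≈ 0.0350 m.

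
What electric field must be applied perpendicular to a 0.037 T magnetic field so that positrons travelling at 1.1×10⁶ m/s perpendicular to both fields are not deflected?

For straight-line motion qE = qvB, so E = vB.
E = 1.1×10⁶ × 0.037 = 4.1×10⁴ V/m.

E = 4.1×10⁴ V/m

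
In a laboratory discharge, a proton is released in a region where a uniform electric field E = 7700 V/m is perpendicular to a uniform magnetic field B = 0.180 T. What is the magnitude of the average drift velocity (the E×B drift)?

In crossed fields the guiding centre drifts at v_d = |E×B|/B² = E/B, independent of charge and mass.
v_d = 7700/0.180 = 4.28×10⁴ m/s.

v_d ≈ 4.28×10⁴ m/s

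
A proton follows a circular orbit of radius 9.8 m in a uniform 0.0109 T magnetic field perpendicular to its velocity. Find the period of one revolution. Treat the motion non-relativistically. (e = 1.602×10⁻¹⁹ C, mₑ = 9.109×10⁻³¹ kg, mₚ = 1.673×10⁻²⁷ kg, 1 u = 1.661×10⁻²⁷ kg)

The cyclotron period depends only on m, q, B: T = 2πm/(|q|B).
T = 2π(1.673×10⁻²⁷)/((1.602×10⁻¹⁹)(0.0109)) ≈ 6.02×10⁻⁶ s.

T ≈ 6.02×10⁻⁶ s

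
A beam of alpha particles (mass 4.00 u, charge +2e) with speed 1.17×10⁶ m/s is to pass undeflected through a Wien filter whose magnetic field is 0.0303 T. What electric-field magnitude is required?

E = 3.55×10⁴ V/m

For straight-line motion qE = qvB, so E = vB.
E = 1.17×10⁶ × 0.0303 = 3.55×10⁴ V/m.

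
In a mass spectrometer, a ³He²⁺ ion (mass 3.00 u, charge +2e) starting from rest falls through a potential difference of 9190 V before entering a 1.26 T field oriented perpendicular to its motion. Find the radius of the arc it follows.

Acceleration: |q|V = ½mv² ⇒ v = √(2|q|V/m) = √(2·3.204×10⁻¹⁹·9190/4.983×10⁻²⁷) ≈ 1.087×10⁶ m/s.
In the field: r = mv/(|q|B) = (4.983×10⁻²⁷)(1.087×10⁶)/((3.204×10⁻¹⁹)(1.26)) ≈ 0.0134 m.

r ≈ 0.0134 m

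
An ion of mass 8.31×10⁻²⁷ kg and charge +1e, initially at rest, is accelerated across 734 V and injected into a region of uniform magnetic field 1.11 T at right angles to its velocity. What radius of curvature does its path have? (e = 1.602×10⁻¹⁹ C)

r ≈ 7.86×10⁻³ m

Acceleration: |q|V = ½mv² ⇒ v = √(2|q|V/m) = √(2·1.602×10⁻¹⁹·734/8.31×10⁻²⁷) ≈ 1.682×10⁵ m/s.
In the field: r = mv/(|q|B) = (8.31×10⁻²⁷)(1.682×10⁵)/((1.602×10⁻¹⁹)(1.11)) ≈ 7.86×10⁻³ m.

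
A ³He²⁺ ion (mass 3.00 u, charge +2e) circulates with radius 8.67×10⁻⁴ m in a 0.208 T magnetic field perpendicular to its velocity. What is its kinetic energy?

KE ≈ 2.09 eV

v = |q|Br/m, then KE = ½mv² = (qBr)²/(2m).
v = (3.204×10⁻¹⁹)(0.208)(8.67×10⁻⁴)/4.983×10⁻²⁷ ≈ 1.160×10⁴ m/s.
KE = ½(4.983×10⁻²⁷)(1.160×10⁴)² ≈ 3.35×10⁻¹⁹ J = 2.09 eV.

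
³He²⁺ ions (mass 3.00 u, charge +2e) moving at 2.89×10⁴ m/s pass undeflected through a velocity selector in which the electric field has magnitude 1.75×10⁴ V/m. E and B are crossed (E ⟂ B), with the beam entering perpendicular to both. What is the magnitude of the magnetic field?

B = 0.606 T

Balance of forces in the selector: qE = qvB ⇒ B = E/v.
B = 1.75×10⁴/2.89×10⁴ = 0.606 T.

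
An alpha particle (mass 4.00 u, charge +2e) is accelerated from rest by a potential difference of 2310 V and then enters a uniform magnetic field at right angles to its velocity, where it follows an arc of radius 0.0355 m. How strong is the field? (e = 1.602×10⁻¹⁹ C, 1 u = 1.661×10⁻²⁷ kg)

v = √(2|q|V/m) = √(2·3.204×10⁻¹⁹·2310/6.644×10⁻²⁷) ≈ 4.720×10⁵ m/s.
B = mv/(|q|r) = (6.644×10⁻²⁷)(4.720×10⁵)/((3.204×10⁻¹⁹)(0.0355)) ≈ 0.276 T.

B ≈ 0.276 T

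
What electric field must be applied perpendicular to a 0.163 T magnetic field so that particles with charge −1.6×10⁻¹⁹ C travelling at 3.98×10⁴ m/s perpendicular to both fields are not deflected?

For straight-line motion qE = qvB, so E = vB.
E = 3.98×10⁴ × 0.163 = 6490 V/m.

E = 6490 V/m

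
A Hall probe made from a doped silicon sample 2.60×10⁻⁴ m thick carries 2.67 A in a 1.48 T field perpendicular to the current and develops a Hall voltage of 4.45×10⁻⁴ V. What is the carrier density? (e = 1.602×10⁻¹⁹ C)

n ≈ 2.13×10²⁶ m⁻³

From V_H = IB/(n e t), n = IB/(V_H e t).
n = (2.67)(1.48)/((4.45×10⁻⁴)(1.602×10⁻¹⁹)(2.60×10⁻⁴)) ≈ 2.13×10²⁶ m⁻³.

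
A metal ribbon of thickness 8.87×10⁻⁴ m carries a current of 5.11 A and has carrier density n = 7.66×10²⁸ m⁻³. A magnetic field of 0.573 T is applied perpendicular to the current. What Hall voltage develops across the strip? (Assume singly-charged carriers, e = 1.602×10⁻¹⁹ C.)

V_H ≈ 2.69×10⁻⁷ V

V_H = IB/(n e t).
V_H = (5.11)(0.573)/((7.66×10²⁸)(1.602×10⁻¹⁹)(8.87×10⁻⁴)) ≈ 2.69×10⁻⁷ V.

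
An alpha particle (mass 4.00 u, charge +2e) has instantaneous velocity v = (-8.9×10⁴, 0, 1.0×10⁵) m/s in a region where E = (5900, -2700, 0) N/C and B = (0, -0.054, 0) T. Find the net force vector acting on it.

v×B = (5400, 0, 4810) N/C.
E + v×B = (1.13×10⁴, -2700, 4810) N/C.
F = q(E + v×B) = (3.204×10⁻¹⁹ C)·(1.13×10⁴, -2700, 4810) = (3.62×10⁻¹⁵, -8.65×10⁻¹⁶, 1.54×10⁻¹⁵) N.

F ≈ (3.62×10⁻¹⁵, -8.65×10⁻¹⁶, 1.54×10⁻¹⁵) N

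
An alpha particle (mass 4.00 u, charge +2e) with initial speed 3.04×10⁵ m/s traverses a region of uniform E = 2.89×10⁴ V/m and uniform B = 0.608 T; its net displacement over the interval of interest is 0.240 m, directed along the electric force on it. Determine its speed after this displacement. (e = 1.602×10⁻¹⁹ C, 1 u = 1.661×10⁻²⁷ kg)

v_f ≈ 8.73×10⁵ m/s

B does no work; ΔKE = |q|E d.
½mv_f² = ½mv₀² + |q|Ed = ½(6.644×10⁻²⁷)(3.04×10⁵)² + (3.204×10⁻¹⁹)(2.89×10⁴)(0.240) ≈ 3.070×10⁻¹⁶ J + 2.222×10⁻¹⁵ J ≈ 2.529×10⁻¹⁵ J.
v_f = √(2·2.529×10⁻¹⁵/6.644×10⁻²⁷) ≈ 8.73×10⁵ m/s.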